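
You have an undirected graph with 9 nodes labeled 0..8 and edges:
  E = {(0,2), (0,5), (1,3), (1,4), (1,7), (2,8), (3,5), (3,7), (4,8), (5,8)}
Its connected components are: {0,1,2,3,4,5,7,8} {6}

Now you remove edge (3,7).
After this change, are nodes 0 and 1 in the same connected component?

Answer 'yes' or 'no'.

Answer: yes

Derivation:
Initial components: {0,1,2,3,4,5,7,8} {6}
Removing edge (3,7): not a bridge — component count unchanged at 2.
New components: {0,1,2,3,4,5,7,8} {6}
Are 0 and 1 in the same component? yes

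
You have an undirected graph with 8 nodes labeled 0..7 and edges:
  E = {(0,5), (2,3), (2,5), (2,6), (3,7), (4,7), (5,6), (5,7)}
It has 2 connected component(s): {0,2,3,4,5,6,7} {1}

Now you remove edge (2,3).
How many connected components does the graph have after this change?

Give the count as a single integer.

Answer: 2

Derivation:
Initial component count: 2
Remove (2,3): not a bridge. Count unchanged: 2.
  After removal, components: {0,2,3,4,5,6,7} {1}
New component count: 2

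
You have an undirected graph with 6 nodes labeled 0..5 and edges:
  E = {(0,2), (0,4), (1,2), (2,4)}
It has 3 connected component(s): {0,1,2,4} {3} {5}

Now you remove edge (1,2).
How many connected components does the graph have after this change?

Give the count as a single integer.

Initial component count: 3
Remove (1,2): it was a bridge. Count increases: 3 -> 4.
  After removal, components: {0,2,4} {1} {3} {5}
New component count: 4

Answer: 4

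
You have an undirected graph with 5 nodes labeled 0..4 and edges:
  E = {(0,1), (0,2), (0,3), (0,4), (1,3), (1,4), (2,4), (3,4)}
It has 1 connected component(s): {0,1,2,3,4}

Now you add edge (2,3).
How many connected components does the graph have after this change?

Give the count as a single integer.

Initial component count: 1
Add (2,3): endpoints already in same component. Count unchanged: 1.
New component count: 1

Answer: 1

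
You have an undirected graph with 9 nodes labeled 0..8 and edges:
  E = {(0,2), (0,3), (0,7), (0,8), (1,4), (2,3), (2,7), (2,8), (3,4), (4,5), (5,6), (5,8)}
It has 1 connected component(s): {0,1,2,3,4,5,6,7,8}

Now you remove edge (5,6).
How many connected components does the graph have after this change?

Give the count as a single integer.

Answer: 2

Derivation:
Initial component count: 1
Remove (5,6): it was a bridge. Count increases: 1 -> 2.
  After removal, components: {0,1,2,3,4,5,7,8} {6}
New component count: 2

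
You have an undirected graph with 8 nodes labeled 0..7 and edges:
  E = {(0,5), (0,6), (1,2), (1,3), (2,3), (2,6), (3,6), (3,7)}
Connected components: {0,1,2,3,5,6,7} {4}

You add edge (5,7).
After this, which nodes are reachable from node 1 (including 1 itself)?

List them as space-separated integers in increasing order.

Answer: 0 1 2 3 5 6 7

Derivation:
Before: nodes reachable from 1: {0,1,2,3,5,6,7}
Adding (5,7): both endpoints already in same component. Reachability from 1 unchanged.
After: nodes reachable from 1: {0,1,2,3,5,6,7}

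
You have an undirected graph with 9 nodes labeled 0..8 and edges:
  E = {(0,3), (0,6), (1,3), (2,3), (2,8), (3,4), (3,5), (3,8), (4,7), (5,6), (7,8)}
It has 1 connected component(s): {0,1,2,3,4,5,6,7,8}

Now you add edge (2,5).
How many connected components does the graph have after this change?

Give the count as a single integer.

Answer: 1

Derivation:
Initial component count: 1
Add (2,5): endpoints already in same component. Count unchanged: 1.
New component count: 1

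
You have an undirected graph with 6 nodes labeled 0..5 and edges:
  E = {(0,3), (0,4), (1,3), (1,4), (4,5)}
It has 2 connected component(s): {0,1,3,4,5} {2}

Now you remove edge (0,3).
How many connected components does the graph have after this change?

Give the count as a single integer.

Answer: 2

Derivation:
Initial component count: 2
Remove (0,3): not a bridge. Count unchanged: 2.
  After removal, components: {0,1,3,4,5} {2}
New component count: 2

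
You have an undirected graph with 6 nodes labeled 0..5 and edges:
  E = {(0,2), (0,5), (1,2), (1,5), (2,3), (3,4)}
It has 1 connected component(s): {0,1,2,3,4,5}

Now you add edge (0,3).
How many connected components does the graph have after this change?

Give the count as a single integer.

Answer: 1

Derivation:
Initial component count: 1
Add (0,3): endpoints already in same component. Count unchanged: 1.
New component count: 1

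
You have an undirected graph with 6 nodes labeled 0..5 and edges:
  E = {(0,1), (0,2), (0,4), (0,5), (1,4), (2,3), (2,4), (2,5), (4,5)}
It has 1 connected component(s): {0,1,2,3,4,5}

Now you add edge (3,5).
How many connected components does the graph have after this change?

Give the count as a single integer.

Initial component count: 1
Add (3,5): endpoints already in same component. Count unchanged: 1.
New component count: 1

Answer: 1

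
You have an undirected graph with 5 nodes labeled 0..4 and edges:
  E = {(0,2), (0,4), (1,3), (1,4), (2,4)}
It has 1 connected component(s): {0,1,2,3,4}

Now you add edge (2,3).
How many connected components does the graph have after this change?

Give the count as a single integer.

Initial component count: 1
Add (2,3): endpoints already in same component. Count unchanged: 1.
New component count: 1

Answer: 1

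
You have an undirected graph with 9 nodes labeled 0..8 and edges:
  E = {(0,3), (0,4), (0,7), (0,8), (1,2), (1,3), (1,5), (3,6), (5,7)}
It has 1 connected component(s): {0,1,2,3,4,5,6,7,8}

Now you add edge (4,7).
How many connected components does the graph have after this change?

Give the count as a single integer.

Initial component count: 1
Add (4,7): endpoints already in same component. Count unchanged: 1.
New component count: 1

Answer: 1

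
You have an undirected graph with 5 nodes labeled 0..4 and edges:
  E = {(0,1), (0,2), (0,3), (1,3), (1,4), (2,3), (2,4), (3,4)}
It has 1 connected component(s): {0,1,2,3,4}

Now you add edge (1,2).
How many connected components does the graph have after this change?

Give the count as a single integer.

Answer: 1

Derivation:
Initial component count: 1
Add (1,2): endpoints already in same component. Count unchanged: 1.
New component count: 1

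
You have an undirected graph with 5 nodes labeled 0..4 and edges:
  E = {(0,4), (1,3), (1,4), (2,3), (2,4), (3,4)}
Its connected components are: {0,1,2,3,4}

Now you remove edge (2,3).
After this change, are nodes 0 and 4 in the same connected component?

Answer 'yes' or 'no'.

Initial components: {0,1,2,3,4}
Removing edge (2,3): not a bridge — component count unchanged at 1.
New components: {0,1,2,3,4}
Are 0 and 4 in the same component? yes

Answer: yes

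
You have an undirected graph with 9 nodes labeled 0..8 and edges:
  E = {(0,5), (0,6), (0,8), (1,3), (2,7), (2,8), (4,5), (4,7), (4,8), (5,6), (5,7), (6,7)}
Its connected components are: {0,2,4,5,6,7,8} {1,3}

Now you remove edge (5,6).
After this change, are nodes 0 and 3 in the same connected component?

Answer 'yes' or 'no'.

Answer: no

Derivation:
Initial components: {0,2,4,5,6,7,8} {1,3}
Removing edge (5,6): not a bridge — component count unchanged at 2.
New components: {0,2,4,5,6,7,8} {1,3}
Are 0 and 3 in the same component? no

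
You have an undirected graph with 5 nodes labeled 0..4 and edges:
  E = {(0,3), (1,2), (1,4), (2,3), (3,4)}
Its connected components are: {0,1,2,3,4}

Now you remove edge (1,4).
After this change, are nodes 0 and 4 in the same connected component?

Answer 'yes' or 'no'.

Initial components: {0,1,2,3,4}
Removing edge (1,4): not a bridge — component count unchanged at 1.
New components: {0,1,2,3,4}
Are 0 and 4 in the same component? yes

Answer: yes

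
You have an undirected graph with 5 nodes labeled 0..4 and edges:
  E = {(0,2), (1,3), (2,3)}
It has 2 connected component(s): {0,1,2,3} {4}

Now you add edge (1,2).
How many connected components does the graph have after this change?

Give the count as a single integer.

Answer: 2

Derivation:
Initial component count: 2
Add (1,2): endpoints already in same component. Count unchanged: 2.
New component count: 2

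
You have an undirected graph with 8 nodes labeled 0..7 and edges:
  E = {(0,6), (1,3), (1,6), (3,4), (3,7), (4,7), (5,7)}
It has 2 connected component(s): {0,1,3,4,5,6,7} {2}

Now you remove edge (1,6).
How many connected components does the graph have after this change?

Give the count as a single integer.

Answer: 3

Derivation:
Initial component count: 2
Remove (1,6): it was a bridge. Count increases: 2 -> 3.
  After removal, components: {0,6} {1,3,4,5,7} {2}
New component count: 3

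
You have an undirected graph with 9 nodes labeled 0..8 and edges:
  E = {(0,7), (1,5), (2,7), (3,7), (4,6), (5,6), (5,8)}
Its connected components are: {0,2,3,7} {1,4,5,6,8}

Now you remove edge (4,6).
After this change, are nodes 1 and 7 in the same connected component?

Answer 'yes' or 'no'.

Answer: no

Derivation:
Initial components: {0,2,3,7} {1,4,5,6,8}
Removing edge (4,6): it was a bridge — component count 2 -> 3.
New components: {0,2,3,7} {1,5,6,8} {4}
Are 1 and 7 in the same component? no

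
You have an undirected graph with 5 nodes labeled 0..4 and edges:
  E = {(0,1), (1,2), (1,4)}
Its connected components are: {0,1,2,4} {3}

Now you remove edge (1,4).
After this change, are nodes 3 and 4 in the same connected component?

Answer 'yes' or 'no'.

Answer: no

Derivation:
Initial components: {0,1,2,4} {3}
Removing edge (1,4): it was a bridge — component count 2 -> 3.
New components: {0,1,2} {3} {4}
Are 3 and 4 in the same component? no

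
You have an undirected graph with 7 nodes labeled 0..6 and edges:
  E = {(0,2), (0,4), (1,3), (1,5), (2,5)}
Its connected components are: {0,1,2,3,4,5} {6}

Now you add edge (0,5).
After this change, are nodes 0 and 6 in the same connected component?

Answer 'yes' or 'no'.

Answer: no

Derivation:
Initial components: {0,1,2,3,4,5} {6}
Adding edge (0,5): both already in same component {0,1,2,3,4,5}. No change.
New components: {0,1,2,3,4,5} {6}
Are 0 and 6 in the same component? no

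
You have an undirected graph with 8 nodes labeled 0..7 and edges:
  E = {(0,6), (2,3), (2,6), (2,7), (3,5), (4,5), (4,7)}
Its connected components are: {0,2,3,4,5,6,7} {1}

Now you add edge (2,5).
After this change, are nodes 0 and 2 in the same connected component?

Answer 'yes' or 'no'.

Answer: yes

Derivation:
Initial components: {0,2,3,4,5,6,7} {1}
Adding edge (2,5): both already in same component {0,2,3,4,5,6,7}. No change.
New components: {0,2,3,4,5,6,7} {1}
Are 0 and 2 in the same component? yes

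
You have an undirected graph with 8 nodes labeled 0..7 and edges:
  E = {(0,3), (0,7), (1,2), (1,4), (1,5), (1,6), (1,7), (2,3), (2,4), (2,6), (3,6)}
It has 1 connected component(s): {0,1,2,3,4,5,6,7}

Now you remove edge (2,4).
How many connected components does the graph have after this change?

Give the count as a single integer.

Answer: 1

Derivation:
Initial component count: 1
Remove (2,4): not a bridge. Count unchanged: 1.
  After removal, components: {0,1,2,3,4,5,6,7}
New component count: 1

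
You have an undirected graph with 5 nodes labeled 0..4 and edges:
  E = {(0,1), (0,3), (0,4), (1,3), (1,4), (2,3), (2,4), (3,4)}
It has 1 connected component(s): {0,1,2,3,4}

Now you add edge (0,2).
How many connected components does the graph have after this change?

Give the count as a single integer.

Initial component count: 1
Add (0,2): endpoints already in same component. Count unchanged: 1.
New component count: 1

Answer: 1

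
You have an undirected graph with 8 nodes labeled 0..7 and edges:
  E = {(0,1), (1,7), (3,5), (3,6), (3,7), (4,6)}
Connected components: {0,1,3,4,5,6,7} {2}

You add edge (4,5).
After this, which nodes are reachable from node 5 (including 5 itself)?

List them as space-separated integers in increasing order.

Before: nodes reachable from 5: {0,1,3,4,5,6,7}
Adding (4,5): both endpoints already in same component. Reachability from 5 unchanged.
After: nodes reachable from 5: {0,1,3,4,5,6,7}

Answer: 0 1 3 4 5 6 7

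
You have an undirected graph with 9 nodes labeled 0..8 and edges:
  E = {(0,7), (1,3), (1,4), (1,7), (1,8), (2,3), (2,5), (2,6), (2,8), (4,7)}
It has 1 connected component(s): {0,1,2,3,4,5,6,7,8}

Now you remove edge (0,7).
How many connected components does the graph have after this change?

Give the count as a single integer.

Answer: 2

Derivation:
Initial component count: 1
Remove (0,7): it was a bridge. Count increases: 1 -> 2.
  After removal, components: {0} {1,2,3,4,5,6,7,8}
New component count: 2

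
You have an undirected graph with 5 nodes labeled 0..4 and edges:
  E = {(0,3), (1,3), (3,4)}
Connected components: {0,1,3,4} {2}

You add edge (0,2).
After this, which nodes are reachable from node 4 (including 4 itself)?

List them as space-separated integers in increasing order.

Before: nodes reachable from 4: {0,1,3,4}
Adding (0,2): merges 4's component with another. Reachability grows.
After: nodes reachable from 4: {0,1,2,3,4}

Answer: 0 1 2 3 4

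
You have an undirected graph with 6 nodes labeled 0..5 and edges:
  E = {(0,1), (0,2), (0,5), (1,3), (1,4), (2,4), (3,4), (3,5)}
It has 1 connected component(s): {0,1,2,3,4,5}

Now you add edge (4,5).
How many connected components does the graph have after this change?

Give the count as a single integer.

Initial component count: 1
Add (4,5): endpoints already in same component. Count unchanged: 1.
New component count: 1

Answer: 1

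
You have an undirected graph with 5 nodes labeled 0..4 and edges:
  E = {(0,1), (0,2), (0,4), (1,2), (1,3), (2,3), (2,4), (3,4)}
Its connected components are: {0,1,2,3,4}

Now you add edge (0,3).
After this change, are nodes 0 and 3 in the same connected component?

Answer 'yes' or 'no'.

Initial components: {0,1,2,3,4}
Adding edge (0,3): both already in same component {0,1,2,3,4}. No change.
New components: {0,1,2,3,4}
Are 0 and 3 in the same component? yes

Answer: yes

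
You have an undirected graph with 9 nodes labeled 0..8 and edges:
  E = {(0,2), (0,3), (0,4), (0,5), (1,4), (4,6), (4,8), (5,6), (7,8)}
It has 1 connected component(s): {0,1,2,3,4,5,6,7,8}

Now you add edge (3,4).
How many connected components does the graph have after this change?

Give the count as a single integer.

Initial component count: 1
Add (3,4): endpoints already in same component. Count unchanged: 1.
New component count: 1

Answer: 1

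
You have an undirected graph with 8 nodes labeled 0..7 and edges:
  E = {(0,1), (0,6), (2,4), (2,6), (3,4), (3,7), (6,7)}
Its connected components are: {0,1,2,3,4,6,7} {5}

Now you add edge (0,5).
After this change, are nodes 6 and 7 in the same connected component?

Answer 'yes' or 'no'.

Answer: yes

Derivation:
Initial components: {0,1,2,3,4,6,7} {5}
Adding edge (0,5): merges {0,1,2,3,4,6,7} and {5}.
New components: {0,1,2,3,4,5,6,7}
Are 6 and 7 in the same component? yes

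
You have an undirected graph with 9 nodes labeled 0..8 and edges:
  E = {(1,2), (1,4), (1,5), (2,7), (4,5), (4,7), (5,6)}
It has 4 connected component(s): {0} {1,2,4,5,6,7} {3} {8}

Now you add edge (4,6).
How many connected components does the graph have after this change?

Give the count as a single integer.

Answer: 4

Derivation:
Initial component count: 4
Add (4,6): endpoints already in same component. Count unchanged: 4.
New component count: 4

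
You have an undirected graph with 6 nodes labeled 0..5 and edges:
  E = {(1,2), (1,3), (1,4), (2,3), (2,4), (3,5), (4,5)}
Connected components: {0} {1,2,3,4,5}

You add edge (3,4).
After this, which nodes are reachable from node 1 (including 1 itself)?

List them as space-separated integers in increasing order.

Answer: 1 2 3 4 5

Derivation:
Before: nodes reachable from 1: {1,2,3,4,5}
Adding (3,4): both endpoints already in same component. Reachability from 1 unchanged.
After: nodes reachable from 1: {1,2,3,4,5}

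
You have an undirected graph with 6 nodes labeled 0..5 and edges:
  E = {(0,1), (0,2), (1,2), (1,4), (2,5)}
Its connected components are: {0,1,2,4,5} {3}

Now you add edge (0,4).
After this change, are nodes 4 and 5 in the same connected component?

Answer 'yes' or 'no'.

Answer: yes

Derivation:
Initial components: {0,1,2,4,5} {3}
Adding edge (0,4): both already in same component {0,1,2,4,5}. No change.
New components: {0,1,2,4,5} {3}
Are 4 and 5 in the same component? yes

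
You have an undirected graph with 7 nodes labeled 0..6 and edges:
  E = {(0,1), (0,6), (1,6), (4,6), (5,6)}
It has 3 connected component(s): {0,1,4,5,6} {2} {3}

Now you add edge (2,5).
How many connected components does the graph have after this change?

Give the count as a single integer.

Answer: 2

Derivation:
Initial component count: 3
Add (2,5): merges two components. Count decreases: 3 -> 2.
New component count: 2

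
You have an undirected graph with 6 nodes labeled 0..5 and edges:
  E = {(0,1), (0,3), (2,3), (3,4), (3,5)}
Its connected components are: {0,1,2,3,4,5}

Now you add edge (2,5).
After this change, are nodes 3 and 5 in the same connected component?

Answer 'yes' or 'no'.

Initial components: {0,1,2,3,4,5}
Adding edge (2,5): both already in same component {0,1,2,3,4,5}. No change.
New components: {0,1,2,3,4,5}
Are 3 and 5 in the same component? yes

Answer: yes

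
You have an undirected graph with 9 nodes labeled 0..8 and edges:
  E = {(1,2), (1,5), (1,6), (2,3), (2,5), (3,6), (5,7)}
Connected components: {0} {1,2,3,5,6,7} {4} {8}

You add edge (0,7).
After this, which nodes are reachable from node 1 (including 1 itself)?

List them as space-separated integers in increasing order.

Answer: 0 1 2 3 5 6 7

Derivation:
Before: nodes reachable from 1: {1,2,3,5,6,7}
Adding (0,7): merges 1's component with another. Reachability grows.
After: nodes reachable from 1: {0,1,2,3,5,6,7}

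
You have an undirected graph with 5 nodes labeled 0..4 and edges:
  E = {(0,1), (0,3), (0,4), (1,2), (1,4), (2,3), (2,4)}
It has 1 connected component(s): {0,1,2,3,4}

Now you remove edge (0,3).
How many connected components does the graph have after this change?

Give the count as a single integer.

Answer: 1

Derivation:
Initial component count: 1
Remove (0,3): not a bridge. Count unchanged: 1.
  After removal, components: {0,1,2,3,4}
New component count: 1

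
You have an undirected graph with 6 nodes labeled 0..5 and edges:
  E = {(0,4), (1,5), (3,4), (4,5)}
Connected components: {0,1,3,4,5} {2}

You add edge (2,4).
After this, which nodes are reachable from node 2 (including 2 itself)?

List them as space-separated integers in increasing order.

Before: nodes reachable from 2: {2}
Adding (2,4): merges 2's component with another. Reachability grows.
After: nodes reachable from 2: {0,1,2,3,4,5}

Answer: 0 1 2 3 4 5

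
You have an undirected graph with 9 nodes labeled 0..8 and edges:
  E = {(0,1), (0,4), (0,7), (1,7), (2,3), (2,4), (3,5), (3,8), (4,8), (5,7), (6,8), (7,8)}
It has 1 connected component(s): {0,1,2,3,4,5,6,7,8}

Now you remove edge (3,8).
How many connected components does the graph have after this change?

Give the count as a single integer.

Answer: 1

Derivation:
Initial component count: 1
Remove (3,8): not a bridge. Count unchanged: 1.
  After removal, components: {0,1,2,3,4,5,6,7,8}
New component count: 1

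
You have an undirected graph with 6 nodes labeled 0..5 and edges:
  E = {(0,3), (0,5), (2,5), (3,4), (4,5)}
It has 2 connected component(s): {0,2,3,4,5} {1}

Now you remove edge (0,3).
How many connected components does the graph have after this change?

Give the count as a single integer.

Initial component count: 2
Remove (0,3): not a bridge. Count unchanged: 2.
  After removal, components: {0,2,3,4,5} {1}
New component count: 2

Answer: 2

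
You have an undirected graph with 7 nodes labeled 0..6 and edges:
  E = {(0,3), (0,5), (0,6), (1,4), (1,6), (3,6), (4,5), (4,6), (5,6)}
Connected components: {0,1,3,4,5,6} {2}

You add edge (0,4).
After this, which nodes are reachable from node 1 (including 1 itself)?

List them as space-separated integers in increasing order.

Before: nodes reachable from 1: {0,1,3,4,5,6}
Adding (0,4): both endpoints already in same component. Reachability from 1 unchanged.
After: nodes reachable from 1: {0,1,3,4,5,6}

Answer: 0 1 3 4 5 6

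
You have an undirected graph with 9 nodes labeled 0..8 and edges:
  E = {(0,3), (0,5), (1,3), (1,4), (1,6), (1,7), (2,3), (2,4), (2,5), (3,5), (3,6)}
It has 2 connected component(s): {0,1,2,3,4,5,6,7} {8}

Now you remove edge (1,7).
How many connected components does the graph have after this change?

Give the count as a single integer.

Answer: 3

Derivation:
Initial component count: 2
Remove (1,7): it was a bridge. Count increases: 2 -> 3.
  After removal, components: {0,1,2,3,4,5,6} {7} {8}
New component count: 3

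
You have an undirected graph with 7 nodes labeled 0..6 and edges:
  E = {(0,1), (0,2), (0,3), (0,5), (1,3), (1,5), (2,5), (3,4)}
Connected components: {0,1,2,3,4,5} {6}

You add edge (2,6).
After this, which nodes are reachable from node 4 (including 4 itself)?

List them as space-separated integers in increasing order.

Before: nodes reachable from 4: {0,1,2,3,4,5}
Adding (2,6): merges 4's component with another. Reachability grows.
After: nodes reachable from 4: {0,1,2,3,4,5,6}

Answer: 0 1 2 3 4 5 6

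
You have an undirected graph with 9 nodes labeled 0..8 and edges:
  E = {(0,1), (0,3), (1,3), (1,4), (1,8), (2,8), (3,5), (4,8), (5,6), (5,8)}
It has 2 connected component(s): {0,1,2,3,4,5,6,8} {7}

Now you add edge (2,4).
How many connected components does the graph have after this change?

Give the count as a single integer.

Initial component count: 2
Add (2,4): endpoints already in same component. Count unchanged: 2.
New component count: 2

Answer: 2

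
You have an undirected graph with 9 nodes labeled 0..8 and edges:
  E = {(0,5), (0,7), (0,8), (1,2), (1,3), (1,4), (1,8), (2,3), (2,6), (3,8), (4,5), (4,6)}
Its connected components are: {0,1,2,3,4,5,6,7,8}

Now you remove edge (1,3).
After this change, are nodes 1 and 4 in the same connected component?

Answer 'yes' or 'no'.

Initial components: {0,1,2,3,4,5,6,7,8}
Removing edge (1,3): not a bridge — component count unchanged at 1.
New components: {0,1,2,3,4,5,6,7,8}
Are 1 and 4 in the same component? yes

Answer: yes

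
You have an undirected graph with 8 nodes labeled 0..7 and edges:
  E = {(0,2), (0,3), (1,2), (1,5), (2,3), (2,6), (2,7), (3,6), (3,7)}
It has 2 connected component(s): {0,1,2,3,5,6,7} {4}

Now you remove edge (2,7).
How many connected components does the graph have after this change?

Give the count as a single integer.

Initial component count: 2
Remove (2,7): not a bridge. Count unchanged: 2.
  After removal, components: {0,1,2,3,5,6,7} {4}
New component count: 2

Answer: 2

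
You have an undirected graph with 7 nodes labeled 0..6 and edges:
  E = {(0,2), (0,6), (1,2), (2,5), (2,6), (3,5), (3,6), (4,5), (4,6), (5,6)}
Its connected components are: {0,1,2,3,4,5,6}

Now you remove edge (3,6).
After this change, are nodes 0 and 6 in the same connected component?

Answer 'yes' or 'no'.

Answer: yes

Derivation:
Initial components: {0,1,2,3,4,5,6}
Removing edge (3,6): not a bridge — component count unchanged at 1.
New components: {0,1,2,3,4,5,6}
Are 0 and 6 in the same component? yes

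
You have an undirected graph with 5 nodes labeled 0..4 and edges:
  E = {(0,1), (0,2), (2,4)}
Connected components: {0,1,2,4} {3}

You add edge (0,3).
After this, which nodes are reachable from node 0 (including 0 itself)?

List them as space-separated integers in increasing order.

Before: nodes reachable from 0: {0,1,2,4}
Adding (0,3): merges 0's component with another. Reachability grows.
After: nodes reachable from 0: {0,1,2,3,4}

Answer: 0 1 2 3 4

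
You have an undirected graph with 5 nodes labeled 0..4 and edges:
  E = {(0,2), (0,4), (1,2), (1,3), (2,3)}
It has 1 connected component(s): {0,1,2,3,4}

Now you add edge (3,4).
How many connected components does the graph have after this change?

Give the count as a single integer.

Initial component count: 1
Add (3,4): endpoints already in same component. Count unchanged: 1.
New component count: 1

Answer: 1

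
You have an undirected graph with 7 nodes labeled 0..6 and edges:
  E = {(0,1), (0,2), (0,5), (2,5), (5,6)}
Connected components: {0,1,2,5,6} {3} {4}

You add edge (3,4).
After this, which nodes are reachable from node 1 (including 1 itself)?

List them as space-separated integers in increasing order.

Before: nodes reachable from 1: {0,1,2,5,6}
Adding (3,4): merges two components, but neither contains 1. Reachability from 1 unchanged.
After: nodes reachable from 1: {0,1,2,5,6}

Answer: 0 1 2 5 6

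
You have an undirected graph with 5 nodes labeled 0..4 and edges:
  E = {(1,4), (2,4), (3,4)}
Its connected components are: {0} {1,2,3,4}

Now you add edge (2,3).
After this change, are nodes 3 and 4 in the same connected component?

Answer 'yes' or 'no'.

Initial components: {0} {1,2,3,4}
Adding edge (2,3): both already in same component {1,2,3,4}. No change.
New components: {0} {1,2,3,4}
Are 3 and 4 in the same component? yes

Answer: yes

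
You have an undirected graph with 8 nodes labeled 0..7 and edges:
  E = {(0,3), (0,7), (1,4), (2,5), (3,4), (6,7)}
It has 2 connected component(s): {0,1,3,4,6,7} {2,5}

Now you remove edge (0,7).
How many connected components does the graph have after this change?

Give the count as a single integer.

Initial component count: 2
Remove (0,7): it was a bridge. Count increases: 2 -> 3.
  After removal, components: {0,1,3,4} {2,5} {6,7}
New component count: 3

Answer: 3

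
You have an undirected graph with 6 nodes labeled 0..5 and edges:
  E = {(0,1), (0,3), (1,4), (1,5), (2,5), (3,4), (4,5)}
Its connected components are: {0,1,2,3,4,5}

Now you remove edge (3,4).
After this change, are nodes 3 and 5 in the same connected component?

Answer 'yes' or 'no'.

Initial components: {0,1,2,3,4,5}
Removing edge (3,4): not a bridge — component count unchanged at 1.
New components: {0,1,2,3,4,5}
Are 3 and 5 in the same component? yes

Answer: yes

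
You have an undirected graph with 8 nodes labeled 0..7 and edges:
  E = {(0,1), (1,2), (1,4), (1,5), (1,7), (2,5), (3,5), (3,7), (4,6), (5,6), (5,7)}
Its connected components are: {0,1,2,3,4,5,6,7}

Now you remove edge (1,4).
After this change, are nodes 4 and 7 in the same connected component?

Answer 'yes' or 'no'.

Initial components: {0,1,2,3,4,5,6,7}
Removing edge (1,4): not a bridge — component count unchanged at 1.
New components: {0,1,2,3,4,5,6,7}
Are 4 and 7 in the same component? yes

Answer: yes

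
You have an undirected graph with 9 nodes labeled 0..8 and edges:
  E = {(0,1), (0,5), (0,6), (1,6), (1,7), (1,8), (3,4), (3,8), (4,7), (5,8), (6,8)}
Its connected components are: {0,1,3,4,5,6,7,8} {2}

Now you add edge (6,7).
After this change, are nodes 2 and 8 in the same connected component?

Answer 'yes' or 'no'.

Initial components: {0,1,3,4,5,6,7,8} {2}
Adding edge (6,7): both already in same component {0,1,3,4,5,6,7,8}. No change.
New components: {0,1,3,4,5,6,7,8} {2}
Are 2 and 8 in the same component? no

Answer: no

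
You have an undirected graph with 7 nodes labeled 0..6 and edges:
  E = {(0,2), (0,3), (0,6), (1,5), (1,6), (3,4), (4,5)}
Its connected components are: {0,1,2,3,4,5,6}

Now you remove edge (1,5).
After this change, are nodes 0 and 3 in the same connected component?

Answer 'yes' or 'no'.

Answer: yes

Derivation:
Initial components: {0,1,2,3,4,5,6}
Removing edge (1,5): not a bridge — component count unchanged at 1.
New components: {0,1,2,3,4,5,6}
Are 0 and 3 in the same component? yes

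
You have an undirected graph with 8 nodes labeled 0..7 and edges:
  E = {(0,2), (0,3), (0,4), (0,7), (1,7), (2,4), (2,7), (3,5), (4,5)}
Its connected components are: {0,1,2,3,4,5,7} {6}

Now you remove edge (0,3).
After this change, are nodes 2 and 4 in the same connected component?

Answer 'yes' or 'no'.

Initial components: {0,1,2,3,4,5,7} {6}
Removing edge (0,3): not a bridge — component count unchanged at 2.
New components: {0,1,2,3,4,5,7} {6}
Are 2 and 4 in the same component? yes

Answer: yes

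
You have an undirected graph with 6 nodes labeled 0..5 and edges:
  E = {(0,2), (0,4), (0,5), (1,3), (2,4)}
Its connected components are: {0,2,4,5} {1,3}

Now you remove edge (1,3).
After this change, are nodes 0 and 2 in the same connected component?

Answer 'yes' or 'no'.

Initial components: {0,2,4,5} {1,3}
Removing edge (1,3): it was a bridge — component count 2 -> 3.
New components: {0,2,4,5} {1} {3}
Are 0 and 2 in the same component? yes

Answer: yes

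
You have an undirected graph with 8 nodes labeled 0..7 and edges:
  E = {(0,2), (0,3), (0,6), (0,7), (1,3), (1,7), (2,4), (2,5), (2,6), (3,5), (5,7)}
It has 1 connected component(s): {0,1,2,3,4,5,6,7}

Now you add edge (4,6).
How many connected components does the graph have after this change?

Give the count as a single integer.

Initial component count: 1
Add (4,6): endpoints already in same component. Count unchanged: 1.
New component count: 1

Answer: 1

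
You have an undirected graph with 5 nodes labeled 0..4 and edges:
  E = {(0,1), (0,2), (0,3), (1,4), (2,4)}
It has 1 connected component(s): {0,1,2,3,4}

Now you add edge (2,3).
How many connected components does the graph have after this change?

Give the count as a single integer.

Initial component count: 1
Add (2,3): endpoints already in same component. Count unchanged: 1.
New component count: 1

Answer: 1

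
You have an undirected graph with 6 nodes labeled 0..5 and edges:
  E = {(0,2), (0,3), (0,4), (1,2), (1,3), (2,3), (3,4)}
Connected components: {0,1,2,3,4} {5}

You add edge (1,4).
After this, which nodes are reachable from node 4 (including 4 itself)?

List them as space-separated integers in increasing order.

Answer: 0 1 2 3 4

Derivation:
Before: nodes reachable from 4: {0,1,2,3,4}
Adding (1,4): both endpoints already in same component. Reachability from 4 unchanged.
After: nodes reachable from 4: {0,1,2,3,4}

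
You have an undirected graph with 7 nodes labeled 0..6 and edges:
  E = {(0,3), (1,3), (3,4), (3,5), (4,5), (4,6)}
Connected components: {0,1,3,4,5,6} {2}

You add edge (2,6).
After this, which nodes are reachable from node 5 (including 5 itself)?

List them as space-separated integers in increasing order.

Before: nodes reachable from 5: {0,1,3,4,5,6}
Adding (2,6): merges 5's component with another. Reachability grows.
After: nodes reachable from 5: {0,1,2,3,4,5,6}

Answer: 0 1 2 3 4 5 6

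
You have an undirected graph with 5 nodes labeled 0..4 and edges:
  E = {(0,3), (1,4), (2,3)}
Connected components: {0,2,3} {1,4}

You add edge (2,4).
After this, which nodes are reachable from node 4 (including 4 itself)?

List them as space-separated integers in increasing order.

Before: nodes reachable from 4: {1,4}
Adding (2,4): merges 4's component with another. Reachability grows.
After: nodes reachable from 4: {0,1,2,3,4}

Answer: 0 1 2 3 4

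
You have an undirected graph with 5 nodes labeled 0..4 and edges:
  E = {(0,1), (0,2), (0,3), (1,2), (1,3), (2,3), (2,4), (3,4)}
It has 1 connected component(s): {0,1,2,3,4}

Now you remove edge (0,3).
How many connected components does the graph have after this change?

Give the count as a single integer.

Answer: 1

Derivation:
Initial component count: 1
Remove (0,3): not a bridge. Count unchanged: 1.
  After removal, components: {0,1,2,3,4}
New component count: 1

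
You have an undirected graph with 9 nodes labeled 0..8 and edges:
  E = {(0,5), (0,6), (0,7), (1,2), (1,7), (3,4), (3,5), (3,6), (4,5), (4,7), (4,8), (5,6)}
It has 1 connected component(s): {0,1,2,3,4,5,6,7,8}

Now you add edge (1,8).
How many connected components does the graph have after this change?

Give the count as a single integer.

Initial component count: 1
Add (1,8): endpoints already in same component. Count unchanged: 1.
New component count: 1

Answer: 1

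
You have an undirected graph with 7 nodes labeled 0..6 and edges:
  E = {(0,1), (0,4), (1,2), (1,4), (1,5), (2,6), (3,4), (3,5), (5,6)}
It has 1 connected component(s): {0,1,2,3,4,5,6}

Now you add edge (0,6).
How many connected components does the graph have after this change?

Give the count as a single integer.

Answer: 1

Derivation:
Initial component count: 1
Add (0,6): endpoints already in same component. Count unchanged: 1.
New component count: 1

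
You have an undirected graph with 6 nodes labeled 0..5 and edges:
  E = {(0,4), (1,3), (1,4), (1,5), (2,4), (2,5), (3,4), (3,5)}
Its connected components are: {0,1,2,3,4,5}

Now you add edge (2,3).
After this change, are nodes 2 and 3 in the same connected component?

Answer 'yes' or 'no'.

Initial components: {0,1,2,3,4,5}
Adding edge (2,3): both already in same component {0,1,2,3,4,5}. No change.
New components: {0,1,2,3,4,5}
Are 2 and 3 in the same component? yes

Answer: yes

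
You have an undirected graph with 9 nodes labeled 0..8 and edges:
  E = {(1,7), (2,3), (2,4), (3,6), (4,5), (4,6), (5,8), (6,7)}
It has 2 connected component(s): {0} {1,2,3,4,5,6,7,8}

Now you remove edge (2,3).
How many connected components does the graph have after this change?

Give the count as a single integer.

Answer: 2

Derivation:
Initial component count: 2
Remove (2,3): not a bridge. Count unchanged: 2.
  After removal, components: {0} {1,2,3,4,5,6,7,8}
New component count: 2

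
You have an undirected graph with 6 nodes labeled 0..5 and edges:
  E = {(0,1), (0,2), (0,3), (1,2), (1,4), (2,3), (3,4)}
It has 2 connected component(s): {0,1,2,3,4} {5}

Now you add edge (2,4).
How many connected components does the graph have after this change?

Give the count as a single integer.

Initial component count: 2
Add (2,4): endpoints already in same component. Count unchanged: 2.
New component count: 2

Answer: 2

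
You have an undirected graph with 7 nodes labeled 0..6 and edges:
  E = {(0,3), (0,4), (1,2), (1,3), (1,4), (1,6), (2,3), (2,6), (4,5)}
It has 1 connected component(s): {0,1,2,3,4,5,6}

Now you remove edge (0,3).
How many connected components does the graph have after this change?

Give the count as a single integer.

Answer: 1

Derivation:
Initial component count: 1
Remove (0,3): not a bridge. Count unchanged: 1.
  After removal, components: {0,1,2,3,4,5,6}
New component count: 1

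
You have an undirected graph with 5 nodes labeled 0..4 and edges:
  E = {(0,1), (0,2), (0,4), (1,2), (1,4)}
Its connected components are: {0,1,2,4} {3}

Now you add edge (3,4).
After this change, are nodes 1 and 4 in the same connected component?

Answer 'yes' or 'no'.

Answer: yes

Derivation:
Initial components: {0,1,2,4} {3}
Adding edge (3,4): merges {3} and {0,1,2,4}.
New components: {0,1,2,3,4}
Are 1 and 4 in the same component? yes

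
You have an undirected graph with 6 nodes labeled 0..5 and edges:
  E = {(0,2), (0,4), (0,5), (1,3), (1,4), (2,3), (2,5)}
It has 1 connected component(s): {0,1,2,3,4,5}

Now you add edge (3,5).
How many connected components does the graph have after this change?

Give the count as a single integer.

Answer: 1

Derivation:
Initial component count: 1
Add (3,5): endpoints already in same component. Count unchanged: 1.
New component count: 1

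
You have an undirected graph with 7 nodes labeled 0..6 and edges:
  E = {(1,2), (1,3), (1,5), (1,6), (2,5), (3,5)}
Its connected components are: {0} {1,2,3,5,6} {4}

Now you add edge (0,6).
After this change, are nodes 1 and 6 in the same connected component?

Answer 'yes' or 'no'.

Answer: yes

Derivation:
Initial components: {0} {1,2,3,5,6} {4}
Adding edge (0,6): merges {0} and {1,2,3,5,6}.
New components: {0,1,2,3,5,6} {4}
Are 1 and 6 in the same component? yes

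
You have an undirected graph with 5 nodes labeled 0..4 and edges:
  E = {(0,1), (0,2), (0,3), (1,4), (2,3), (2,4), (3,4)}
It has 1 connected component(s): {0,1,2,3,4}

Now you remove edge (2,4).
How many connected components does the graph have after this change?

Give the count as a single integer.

Initial component count: 1
Remove (2,4): not a bridge. Count unchanged: 1.
  After removal, components: {0,1,2,3,4}
New component count: 1

Answer: 1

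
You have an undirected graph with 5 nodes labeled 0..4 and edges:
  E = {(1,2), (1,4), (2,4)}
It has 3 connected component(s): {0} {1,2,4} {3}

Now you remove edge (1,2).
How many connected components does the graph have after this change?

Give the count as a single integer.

Answer: 3

Derivation:
Initial component count: 3
Remove (1,2): not a bridge. Count unchanged: 3.
  After removal, components: {0} {1,2,4} {3}
New component count: 3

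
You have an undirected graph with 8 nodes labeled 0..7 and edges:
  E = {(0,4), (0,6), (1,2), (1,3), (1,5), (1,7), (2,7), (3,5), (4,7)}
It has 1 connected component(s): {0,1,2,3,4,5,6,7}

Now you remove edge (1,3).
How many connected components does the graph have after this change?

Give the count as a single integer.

Initial component count: 1
Remove (1,3): not a bridge. Count unchanged: 1.
  After removal, components: {0,1,2,3,4,5,6,7}
New component count: 1

Answer: 1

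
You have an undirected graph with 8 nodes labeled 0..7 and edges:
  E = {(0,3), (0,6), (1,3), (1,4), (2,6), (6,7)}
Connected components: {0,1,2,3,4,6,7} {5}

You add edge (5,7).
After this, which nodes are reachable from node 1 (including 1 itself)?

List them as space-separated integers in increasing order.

Before: nodes reachable from 1: {0,1,2,3,4,6,7}
Adding (5,7): merges 1's component with another. Reachability grows.
After: nodes reachable from 1: {0,1,2,3,4,5,6,7}

Answer: 0 1 2 3 4 5 6 7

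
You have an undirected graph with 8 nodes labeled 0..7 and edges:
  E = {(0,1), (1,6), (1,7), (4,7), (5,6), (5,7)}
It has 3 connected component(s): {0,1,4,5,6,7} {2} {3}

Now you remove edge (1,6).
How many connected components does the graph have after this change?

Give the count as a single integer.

Initial component count: 3
Remove (1,6): not a bridge. Count unchanged: 3.
  After removal, components: {0,1,4,5,6,7} {2} {3}
New component count: 3

Answer: 3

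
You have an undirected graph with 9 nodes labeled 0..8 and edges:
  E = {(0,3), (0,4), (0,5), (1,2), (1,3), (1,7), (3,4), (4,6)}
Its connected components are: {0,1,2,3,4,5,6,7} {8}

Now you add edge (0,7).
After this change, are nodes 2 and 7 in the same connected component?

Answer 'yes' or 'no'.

Answer: yes

Derivation:
Initial components: {0,1,2,3,4,5,6,7} {8}
Adding edge (0,7): both already in same component {0,1,2,3,4,5,6,7}. No change.
New components: {0,1,2,3,4,5,6,7} {8}
Are 2 and 7 in the same component? yes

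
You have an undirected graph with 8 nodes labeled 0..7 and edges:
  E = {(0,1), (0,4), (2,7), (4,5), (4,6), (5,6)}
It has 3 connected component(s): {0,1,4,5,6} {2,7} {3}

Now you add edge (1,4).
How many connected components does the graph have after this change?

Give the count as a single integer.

Initial component count: 3
Add (1,4): endpoints already in same component. Count unchanged: 3.
New component count: 3

Answer: 3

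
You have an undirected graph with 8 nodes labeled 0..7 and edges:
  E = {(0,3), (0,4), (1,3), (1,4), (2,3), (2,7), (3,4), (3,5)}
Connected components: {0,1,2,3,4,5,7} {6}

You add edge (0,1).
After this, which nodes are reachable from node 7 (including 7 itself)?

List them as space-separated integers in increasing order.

Answer: 0 1 2 3 4 5 7

Derivation:
Before: nodes reachable from 7: {0,1,2,3,4,5,7}
Adding (0,1): both endpoints already in same component. Reachability from 7 unchanged.
After: nodes reachable from 7: {0,1,2,3,4,5,7}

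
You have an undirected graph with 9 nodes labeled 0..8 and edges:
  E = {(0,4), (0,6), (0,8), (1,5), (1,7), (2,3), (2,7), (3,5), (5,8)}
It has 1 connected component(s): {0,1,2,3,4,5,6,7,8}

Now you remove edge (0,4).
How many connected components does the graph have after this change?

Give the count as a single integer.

Answer: 2

Derivation:
Initial component count: 1
Remove (0,4): it was a bridge. Count increases: 1 -> 2.
  After removal, components: {0,1,2,3,5,6,7,8} {4}
New component count: 2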